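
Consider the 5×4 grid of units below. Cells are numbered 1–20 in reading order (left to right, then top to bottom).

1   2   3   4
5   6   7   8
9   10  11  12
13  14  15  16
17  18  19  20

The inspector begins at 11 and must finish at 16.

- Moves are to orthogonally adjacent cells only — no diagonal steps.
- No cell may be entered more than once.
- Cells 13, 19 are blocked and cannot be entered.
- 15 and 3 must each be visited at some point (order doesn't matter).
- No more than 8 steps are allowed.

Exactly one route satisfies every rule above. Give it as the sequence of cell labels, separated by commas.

11, 7, 3, 2, 6, 10, 14, 15, 16

The 8-move cap with required stops at 15, 3 leaves no slack for detours.
Route from 11: up 2 to 3, left 1 to 2, down 3 to 14, right 2 to 16 — 8 moves in all.
Check: all required cells visited; 8 ≤ 8 moves.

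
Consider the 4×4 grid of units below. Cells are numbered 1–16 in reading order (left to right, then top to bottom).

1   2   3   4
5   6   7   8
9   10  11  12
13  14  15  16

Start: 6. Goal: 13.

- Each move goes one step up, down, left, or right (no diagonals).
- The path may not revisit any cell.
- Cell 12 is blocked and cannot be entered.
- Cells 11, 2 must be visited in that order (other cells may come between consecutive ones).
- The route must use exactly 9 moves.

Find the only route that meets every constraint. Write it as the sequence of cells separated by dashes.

The waypoints must appear in the order 11, 2, with no cell reused.
Route from 6: down 1 to 10, right 1 to 11, up 2 to 3, left 2 to 1, down 3 to 13 — 9 moves in all.
Check: order respected (11 at step 2, 2 at step 5); 9 moves as required.

6 - 10 - 11 - 7 - 3 - 2 - 1 - 5 - 9 - 13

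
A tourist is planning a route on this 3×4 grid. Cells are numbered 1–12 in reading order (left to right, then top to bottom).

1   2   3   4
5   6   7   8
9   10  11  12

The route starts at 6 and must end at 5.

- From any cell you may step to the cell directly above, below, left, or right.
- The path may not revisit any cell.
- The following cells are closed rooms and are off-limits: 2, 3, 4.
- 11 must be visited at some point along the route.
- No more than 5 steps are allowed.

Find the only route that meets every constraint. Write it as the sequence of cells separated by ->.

6 -> 7 -> 11 -> 10 -> 9 -> 5

The budget equals the shortest possible length, so every move has to be on a shortest route through the required cells.
Route from 6: right 1 to 7, down 1 to 11, left 2 to 9, up 1 to 5 — 5 moves in all.
Check: all required cells visited; 5 ≤ 5 moves.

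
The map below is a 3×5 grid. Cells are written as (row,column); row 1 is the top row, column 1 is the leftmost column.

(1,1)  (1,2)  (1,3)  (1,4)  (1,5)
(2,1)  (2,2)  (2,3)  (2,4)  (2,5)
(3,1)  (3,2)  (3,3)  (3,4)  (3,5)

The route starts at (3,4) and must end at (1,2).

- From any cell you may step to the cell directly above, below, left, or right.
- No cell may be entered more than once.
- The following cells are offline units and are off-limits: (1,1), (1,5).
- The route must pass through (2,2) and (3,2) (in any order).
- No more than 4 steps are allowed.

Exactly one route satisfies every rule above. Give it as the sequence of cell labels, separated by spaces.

The budget equals the shortest possible length, so every move has to be on a shortest route through the required cells.
Route from (3,4): left 2 to (3,2), up 2 to (1,2) — 4 moves in all.
Check: all required cells visited; 4 ≤ 4 moves.

(3,4) (3,3) (3,2) (2,2) (1,2)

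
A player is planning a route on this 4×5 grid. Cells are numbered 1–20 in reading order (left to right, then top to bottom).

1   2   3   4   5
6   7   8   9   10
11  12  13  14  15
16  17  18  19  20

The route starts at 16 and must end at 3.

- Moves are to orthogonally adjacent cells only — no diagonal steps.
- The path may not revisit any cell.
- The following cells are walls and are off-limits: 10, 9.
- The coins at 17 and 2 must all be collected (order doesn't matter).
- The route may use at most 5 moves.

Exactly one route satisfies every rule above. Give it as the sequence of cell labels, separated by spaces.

Any route must reach 17 and 2 and still end at 3 within 5 moves, so the order of the required stops is forced.
Route from 16: right 1 to 17, up 3 to 2, right 1 to 3 — 5 moves in all.
Check: all required cells visited; 5 ≤ 5 moves.

16 17 12 7 2 3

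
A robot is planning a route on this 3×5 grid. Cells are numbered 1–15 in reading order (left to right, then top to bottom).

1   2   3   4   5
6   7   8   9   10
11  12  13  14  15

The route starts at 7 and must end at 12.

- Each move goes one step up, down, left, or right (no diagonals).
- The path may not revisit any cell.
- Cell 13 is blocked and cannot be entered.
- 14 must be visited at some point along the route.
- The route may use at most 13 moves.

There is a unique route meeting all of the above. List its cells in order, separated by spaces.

7 8 9 14 15 10 5 4 3 2 1 6 11 12

The budget equals the shortest possible length, so every move has to be on a shortest route through the required cells.
Route from 7: right 2 to 9, down 1 to 14, right 1 to 15, up 2 to 5, left 4 to 1, down 2 to 11, right 1 to 12 — 13 moves in all.
Check: all required cells visited; 13 ≤ 13 moves.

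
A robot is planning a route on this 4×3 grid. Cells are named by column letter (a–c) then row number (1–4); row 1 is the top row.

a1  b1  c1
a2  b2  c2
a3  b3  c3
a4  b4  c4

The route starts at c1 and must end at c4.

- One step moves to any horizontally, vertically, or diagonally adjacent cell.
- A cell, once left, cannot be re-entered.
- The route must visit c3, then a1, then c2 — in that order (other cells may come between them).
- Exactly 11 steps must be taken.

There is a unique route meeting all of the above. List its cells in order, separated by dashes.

The waypoints must appear in the order c3, a1, c2, with no cell reused.
Route from c1: down-left 1 to b2, down-right 1 to c3, down-left 1 to b4, left 1 to a4, up 3 to a1, right 1 to b1, down-right 1 to c2, down-left 1 to b3, down-right 1 to c4 — 11 moves in all.
Check: order respected (c3 at step 2, a1 at step 7, c2 at step 9); 11 moves as required.

c1 - b2 - c3 - b4 - a4 - a3 - a2 - a1 - b1 - c2 - b3 - c4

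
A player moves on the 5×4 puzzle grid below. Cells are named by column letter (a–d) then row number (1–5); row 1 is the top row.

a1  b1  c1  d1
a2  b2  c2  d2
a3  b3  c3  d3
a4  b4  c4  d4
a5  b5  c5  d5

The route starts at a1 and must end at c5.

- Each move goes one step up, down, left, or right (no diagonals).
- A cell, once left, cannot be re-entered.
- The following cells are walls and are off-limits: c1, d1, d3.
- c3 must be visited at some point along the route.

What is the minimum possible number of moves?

6

Any route passes through c3 somewhere between a1 and c5. Summing Manhattan distances along the two legs (a1 → c3 → c5) gives a lower bound of 4 + 2 = 6 moves.
A route of 6 moves achieves this: a1 → a2 → a3 → b3 → c3 → c4 → c5.
Since 6 matches the lower bound, it is optimal.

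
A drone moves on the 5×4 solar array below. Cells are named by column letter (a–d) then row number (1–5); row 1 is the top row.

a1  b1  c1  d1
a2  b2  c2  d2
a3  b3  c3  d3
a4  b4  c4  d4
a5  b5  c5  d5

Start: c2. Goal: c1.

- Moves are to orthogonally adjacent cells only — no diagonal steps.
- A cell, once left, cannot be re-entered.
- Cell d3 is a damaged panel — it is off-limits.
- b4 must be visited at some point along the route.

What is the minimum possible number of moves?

Any route passes through b4 somewhere between c2 and c1. Summing Manhattan distances along the two legs (c2 → b4 → c1) gives a lower bound of 3 + 4 = 7 moves.
A route of 7 moves achieves this: c2 → c3 → c4 → b4 → b3 → b2 → b1 → c1.
Since 7 matches the lower bound, it is optimal.

7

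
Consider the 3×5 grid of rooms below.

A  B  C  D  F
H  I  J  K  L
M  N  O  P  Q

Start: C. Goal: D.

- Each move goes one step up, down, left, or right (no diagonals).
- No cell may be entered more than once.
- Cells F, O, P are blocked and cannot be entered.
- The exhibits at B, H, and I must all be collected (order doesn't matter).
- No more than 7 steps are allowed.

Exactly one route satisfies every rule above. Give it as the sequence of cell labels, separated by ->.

The 7-move cap with required stops at B, H, I leaves no slack for detours.
Route from C: 2× left (reaching A), down to H, 3× right (reaching K), up to D — 7 moves in all.
Check: all required cells visited; 7 ≤ 7 moves.

C -> B -> A -> H -> I -> J -> K -> D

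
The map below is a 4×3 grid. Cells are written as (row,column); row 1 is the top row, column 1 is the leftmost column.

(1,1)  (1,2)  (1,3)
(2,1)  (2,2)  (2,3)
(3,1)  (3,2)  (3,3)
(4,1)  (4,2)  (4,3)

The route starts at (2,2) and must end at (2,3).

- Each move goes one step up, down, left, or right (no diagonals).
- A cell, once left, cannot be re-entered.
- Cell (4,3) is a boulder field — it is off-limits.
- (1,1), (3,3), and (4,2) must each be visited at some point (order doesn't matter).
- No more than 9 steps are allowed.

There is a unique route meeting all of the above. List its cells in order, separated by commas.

(2,2), (1,2), (1,1), (2,1), (3,1), (4,1), (4,2), (3,2), (3,3), (2,3)

The budget equals the shortest possible length, so every move has to be on a shortest route through the required cells.
Route from (2,2): up 1 to (1,2), left 1 to (1,1), down 3 to (4,1), right 1 to (4,2), up 1 to (3,2), right 1 to (3,3), up 1 to (2,3) — 9 moves in all.
Check: all required cells visited; 9 ≤ 9 moves.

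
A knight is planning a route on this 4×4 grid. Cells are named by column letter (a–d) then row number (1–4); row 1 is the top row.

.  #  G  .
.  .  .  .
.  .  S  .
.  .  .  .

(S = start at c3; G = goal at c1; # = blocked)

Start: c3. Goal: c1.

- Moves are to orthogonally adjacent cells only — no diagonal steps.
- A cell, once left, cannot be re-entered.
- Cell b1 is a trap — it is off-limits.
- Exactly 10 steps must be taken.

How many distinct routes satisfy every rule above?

11

Need simple routes of exactly 10 moves from c3 to c1 (Manhattan distance 2, so 4 moves are spent on a detour and 4 undoing it).
Branch systematically from the start, pruning whenever the remaining move budget drops below the Manhattan distance to c1 or differs from it in parity. Grouping the completions by first move — via c2: 1; via c4: 3; via b3: 3; via d3: 4 — and summing: 1 + 3 + 3 + 4 = 11.
That gives 11 routes.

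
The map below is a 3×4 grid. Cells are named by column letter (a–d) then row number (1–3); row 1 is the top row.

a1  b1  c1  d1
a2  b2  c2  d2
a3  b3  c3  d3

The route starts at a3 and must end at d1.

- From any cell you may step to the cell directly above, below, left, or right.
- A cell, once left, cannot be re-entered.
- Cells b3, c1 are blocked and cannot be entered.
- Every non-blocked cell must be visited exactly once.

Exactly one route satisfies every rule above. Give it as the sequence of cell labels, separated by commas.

a3, a2, a1, b1, b2, c2, c3, d3, d2, d1

Need to visit all 10 open cells exactly once, starting at a3 and ending at d1.
Cell a1 has only two open neighbours (a2 and b1), so the path must pass straight through it: one of those is the cell it's entered from and the other is where it exits.
Route from a3: up 2 to a1, right 1 to b1, down 1 to b2, right 1 to c2, down 1 to c3, right 1 to d3, up 2 to d1 — 9 moves in all.
Check: all 10 open cells covered.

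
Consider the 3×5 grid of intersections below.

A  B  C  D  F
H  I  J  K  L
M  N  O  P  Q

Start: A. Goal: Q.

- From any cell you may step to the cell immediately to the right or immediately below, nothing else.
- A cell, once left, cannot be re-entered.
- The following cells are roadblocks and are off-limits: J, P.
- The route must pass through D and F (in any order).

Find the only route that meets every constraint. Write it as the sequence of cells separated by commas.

A, B, C, D, F, L, Q

Moves only go right or down, so the column and row indices never decrease.
Route from A: 4× right (reaching F), 2× down (reaching Q) — 6 moves in all.
Check: all required cells visited.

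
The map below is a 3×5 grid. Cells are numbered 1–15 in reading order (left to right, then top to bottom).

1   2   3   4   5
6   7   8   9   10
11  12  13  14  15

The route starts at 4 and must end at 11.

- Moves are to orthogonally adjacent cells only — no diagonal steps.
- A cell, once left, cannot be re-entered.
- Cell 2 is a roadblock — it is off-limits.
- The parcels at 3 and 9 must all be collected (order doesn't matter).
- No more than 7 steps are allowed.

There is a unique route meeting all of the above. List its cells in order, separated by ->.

4 -> 3 -> 8 -> 9 -> 14 -> 13 -> 12 -> 11

The 7-move cap with required stops at 3, 9 leaves no slack for detours.
Route from 4: left 1 to 3, down 1 to 8, right 1 to 9, down 1 to 14, left 3 to 11 — 7 moves in all.
Check: all required cells visited; 7 ≤ 7 moves.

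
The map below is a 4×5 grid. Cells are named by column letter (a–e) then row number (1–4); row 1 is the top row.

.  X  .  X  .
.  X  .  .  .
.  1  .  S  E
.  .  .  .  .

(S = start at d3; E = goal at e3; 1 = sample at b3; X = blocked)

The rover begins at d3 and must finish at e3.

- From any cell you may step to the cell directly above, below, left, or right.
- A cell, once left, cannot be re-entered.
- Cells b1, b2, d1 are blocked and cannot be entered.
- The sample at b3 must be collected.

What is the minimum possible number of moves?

Any route passes through b3 somewhere between d3 and e3. Summing Manhattan distances along the two legs (d3 → b3 → e3) gives a lower bound of 2 + 3 = 5 moves.
The shortest route satisfying every rule uses 7 moves: d3 → c3 → b3 → b4 → c4 → d4 → e4 → e3.
The no-revisit rule (legs can't share cells) pushes the minimum above the 5-move bound; an exhaustive check rules out every length from 5 to 6, leaving 7 as the minimum.

7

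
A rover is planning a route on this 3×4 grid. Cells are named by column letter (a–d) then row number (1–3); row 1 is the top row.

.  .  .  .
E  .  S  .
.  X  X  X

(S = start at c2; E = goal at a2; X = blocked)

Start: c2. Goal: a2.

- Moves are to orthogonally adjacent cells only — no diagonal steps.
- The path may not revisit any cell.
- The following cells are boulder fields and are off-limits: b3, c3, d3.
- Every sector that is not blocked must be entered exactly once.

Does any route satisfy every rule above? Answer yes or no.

no

Cell a3 has only one open neighbour but is neither the start nor the goal, so a Hamiltonian route would have to both enter and leave it through the same neighbour — impossible without revisiting.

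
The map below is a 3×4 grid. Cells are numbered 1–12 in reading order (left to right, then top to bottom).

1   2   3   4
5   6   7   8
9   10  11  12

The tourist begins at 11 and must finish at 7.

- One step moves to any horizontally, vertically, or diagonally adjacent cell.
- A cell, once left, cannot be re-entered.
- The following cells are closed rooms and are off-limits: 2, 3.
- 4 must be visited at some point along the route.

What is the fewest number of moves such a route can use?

3

Any route passes through 4 somewhere between 11 and 7. Summing Chebyshev distances along the two legs (11 → 4 → 7) gives a lower bound of 2 + 1 = 3 moves.
A route of 3 moves achieves this: 11 → 8 → 4 → 7.
Since 3 matches the lower bound, it is optimal.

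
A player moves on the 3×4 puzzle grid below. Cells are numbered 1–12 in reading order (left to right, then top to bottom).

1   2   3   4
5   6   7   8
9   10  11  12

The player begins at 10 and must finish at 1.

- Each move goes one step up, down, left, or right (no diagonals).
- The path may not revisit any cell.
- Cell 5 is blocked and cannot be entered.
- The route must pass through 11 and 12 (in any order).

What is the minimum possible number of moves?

Any route passes through 11 and 12 in some order between 10 and 1. Summing Manhattan distances along each leg and taking the cheapest ordering (10 → 12 → 11 → 1) gives a lower bound of 2 + 1 + 4 = 7 moves.
A route of 7 moves achieves this: 10 → 11 → 12 → 8 → 4 → 3 → 2 → 1.
Since 7 matches the lower bound, it is optimal.

7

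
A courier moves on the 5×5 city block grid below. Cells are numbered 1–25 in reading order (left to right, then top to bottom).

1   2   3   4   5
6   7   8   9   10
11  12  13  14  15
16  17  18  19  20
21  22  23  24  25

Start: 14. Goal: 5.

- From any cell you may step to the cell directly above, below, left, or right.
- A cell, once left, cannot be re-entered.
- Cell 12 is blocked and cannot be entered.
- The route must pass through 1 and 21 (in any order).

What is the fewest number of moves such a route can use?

Any route passes through 1 and 21 in some order between 14 and 5. Summing Manhattan distances along each leg and taking the cheapest ordering (14 → 21 → 1 → 5) gives a lower bound of 5 + 4 + 4 = 13 moves.
A route of 13 moves achieves this: 14 → 19 → 24 → 23 → 22 → 21 → 16 → 11 → 6 → 1 → 2 → 3 → 4 → 5.
Since 13 matches the lower bound, it is optimal.

13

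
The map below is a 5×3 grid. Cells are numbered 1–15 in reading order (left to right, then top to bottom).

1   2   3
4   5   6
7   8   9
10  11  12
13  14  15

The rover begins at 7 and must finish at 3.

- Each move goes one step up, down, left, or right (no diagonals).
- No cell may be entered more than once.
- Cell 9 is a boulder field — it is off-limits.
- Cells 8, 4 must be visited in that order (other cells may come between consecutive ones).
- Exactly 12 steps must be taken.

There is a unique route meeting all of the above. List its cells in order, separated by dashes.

The waypoints must appear in the order 8, 4, with no cell reused.
Route from 7: down 2 to 13, right 2 to 15, up 1 to 12, left 1 to 11, up 2 to 5, left 1 to 4, up 1 to 1, right 2 to 3 — 12 moves in all.
Check: order respected (8 at step 7, 4 at step 9); 12 moves as required.

7 - 10 - 13 - 14 - 15 - 12 - 11 - 8 - 5 - 4 - 1 - 2 - 3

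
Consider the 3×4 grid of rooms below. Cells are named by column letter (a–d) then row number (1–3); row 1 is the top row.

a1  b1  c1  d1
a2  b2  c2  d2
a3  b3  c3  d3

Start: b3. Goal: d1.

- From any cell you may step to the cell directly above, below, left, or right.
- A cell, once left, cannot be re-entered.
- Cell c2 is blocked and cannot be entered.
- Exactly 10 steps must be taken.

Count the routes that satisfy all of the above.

Need simple routes of exactly 10 moves from b3 to d1 (Manhattan distance 4, so 3 moves are spent on a detour and 3 undoing it).
No route satisfies every constraint, so the count is 0.

0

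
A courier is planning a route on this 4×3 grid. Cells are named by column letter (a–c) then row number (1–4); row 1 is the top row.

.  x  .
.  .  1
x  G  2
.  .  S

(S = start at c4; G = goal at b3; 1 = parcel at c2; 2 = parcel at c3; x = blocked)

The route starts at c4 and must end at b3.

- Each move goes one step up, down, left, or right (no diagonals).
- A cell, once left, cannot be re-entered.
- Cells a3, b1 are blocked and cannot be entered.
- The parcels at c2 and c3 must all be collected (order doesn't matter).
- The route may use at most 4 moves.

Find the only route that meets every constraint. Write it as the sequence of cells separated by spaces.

c4 c3 c2 b2 b3

The 4-move cap with required stops at c2, c3 leaves no slack for detours.
Route from c4: up 2 to c2, left 1 to b2, down 1 to b3 — 4 moves in all.
Check: all required cells visited; 4 ≤ 4 moves.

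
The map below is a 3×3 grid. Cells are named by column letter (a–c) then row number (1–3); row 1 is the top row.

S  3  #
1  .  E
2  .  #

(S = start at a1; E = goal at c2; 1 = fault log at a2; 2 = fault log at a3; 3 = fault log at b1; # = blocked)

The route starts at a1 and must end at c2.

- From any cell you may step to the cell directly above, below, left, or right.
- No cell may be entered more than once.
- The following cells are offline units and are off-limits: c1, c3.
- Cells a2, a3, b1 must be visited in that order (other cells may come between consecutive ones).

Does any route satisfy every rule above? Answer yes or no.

Even ignoring the required order, no revisit-free route from a1 to c2 manages to pass through all of a2, a3, and b1: branching out from a1, every path either misses one of them or, having collected them, can no longer reach c2 without re-entering a cell.

no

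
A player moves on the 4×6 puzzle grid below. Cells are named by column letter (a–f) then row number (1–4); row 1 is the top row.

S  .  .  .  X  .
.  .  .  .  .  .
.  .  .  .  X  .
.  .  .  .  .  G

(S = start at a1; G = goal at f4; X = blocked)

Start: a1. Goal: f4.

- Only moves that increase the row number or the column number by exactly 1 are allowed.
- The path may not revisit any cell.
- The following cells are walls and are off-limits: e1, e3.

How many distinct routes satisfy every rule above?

A right/down-only route from a1 to f4 makes exactly 3 down-moves and 5 right-moves in some order.
With no other constraints that would be C(8,3) = 56 routes.
Subtract routes through each blocked cell (inclusion–exclusion for overlaps): − through e1: 4 − through e3: 30 + through e1&e3: 2 → 24.
That gives 24 routes.

24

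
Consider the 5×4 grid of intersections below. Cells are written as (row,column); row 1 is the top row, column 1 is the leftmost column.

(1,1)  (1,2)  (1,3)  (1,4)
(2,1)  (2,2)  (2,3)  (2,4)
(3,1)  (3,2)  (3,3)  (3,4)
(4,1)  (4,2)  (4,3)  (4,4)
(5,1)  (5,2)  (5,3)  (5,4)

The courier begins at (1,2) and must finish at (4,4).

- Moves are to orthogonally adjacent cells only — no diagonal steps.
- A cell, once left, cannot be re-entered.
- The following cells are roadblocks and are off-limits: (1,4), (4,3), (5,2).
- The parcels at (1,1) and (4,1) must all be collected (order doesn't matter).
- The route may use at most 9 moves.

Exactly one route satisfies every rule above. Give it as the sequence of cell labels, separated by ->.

(1,2) -> (1,1) -> (2,1) -> (3,1) -> (4,1) -> (4,2) -> (3,2) -> (3,3) -> (3,4) -> (4,4)

The budget equals the shortest possible length, so every move has to be on a shortest route through the required cells.
Route from (1,2): left 1 to (1,1), down 3 to (4,1), right 1 to (4,2), up 1 to (3,2), right 2 to (3,4), down 1 to (4,4) — 9 moves in all.
Check: all required cells visited; 9 ≤ 9 moves.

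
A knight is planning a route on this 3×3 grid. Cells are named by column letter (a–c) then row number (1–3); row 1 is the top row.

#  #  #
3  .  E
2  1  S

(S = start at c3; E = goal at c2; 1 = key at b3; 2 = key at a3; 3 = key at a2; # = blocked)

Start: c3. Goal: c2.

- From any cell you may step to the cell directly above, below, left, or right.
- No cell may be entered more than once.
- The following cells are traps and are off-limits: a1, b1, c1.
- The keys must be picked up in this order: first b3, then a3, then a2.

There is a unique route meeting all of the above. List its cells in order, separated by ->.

The waypoints must appear in the order b3, a3, a2, with no cell reused.
Route from c3: 2× left (reaching a3), up to a2, 2× right (reaching c2) — 5 moves in all.
Check: order respected (1 at step 1, 2 at step 2, 3 at step 3).

c3 -> b3 -> a3 -> a2 -> b2 -> c2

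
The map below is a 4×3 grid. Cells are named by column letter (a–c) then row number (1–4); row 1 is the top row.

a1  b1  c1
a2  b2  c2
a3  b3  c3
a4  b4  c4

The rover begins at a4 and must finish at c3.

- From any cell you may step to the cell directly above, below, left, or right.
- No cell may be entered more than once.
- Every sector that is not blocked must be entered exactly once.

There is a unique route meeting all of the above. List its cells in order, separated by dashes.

a4 - a3 - a2 - a1 - b1 - c1 - c2 - b2 - b3 - b4 - c4 - c3

Need to visit all 12 open cells exactly once, starting at a4 and ending at c3.
Cell c4 has only two open neighbours (c3 and b4), so the path must pass straight through it: one of those is the cell it's entered from and the other is where it exits.
Route from a4: up 3 to a1, right 2 to c1, down 1 to c2, left 1 to b2, down 2 to b4, right 1 to c4, up 1 to c3 — 11 moves in all.
Check: all 12 open cells covered.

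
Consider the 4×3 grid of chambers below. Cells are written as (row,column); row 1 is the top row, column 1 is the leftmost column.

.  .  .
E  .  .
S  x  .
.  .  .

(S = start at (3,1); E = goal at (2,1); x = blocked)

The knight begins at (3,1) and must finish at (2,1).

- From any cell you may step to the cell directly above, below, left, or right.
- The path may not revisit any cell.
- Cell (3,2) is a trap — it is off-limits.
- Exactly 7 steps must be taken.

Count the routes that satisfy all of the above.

Need simple routes of exactly 7 moves from (3,1) to (2,1) (Manhattan distance 1, so 3 moves are spent on a detour and 3 undoing it).
Enumerating: (3,1) (4,1) (4,2) (4,3) (3,3) (2,3) (2,2) (2,1).
That gives 1 route.

1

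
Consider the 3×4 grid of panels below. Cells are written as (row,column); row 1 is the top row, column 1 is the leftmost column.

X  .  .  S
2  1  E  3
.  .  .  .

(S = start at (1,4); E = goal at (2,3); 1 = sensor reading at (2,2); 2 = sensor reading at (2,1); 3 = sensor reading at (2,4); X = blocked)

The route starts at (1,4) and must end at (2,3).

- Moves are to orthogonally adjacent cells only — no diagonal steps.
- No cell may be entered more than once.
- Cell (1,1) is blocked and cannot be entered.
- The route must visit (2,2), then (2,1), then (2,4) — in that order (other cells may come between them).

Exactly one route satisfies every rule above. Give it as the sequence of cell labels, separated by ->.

The waypoints must appear in the order (2,2), (2,1), (2,4), with no cell reused.
Route from (1,4): left 2 to (1,2), down 1 to (2,2), left 1 to (2,1), down 1 to (3,1), right 3 to (3,4), up 1 to (2,4), left 1 to (2,3) — 10 moves in all.
Check: order respected (1 at step 3, 2 at step 4, 3 at step 9).

(1,4) -> (1,3) -> (1,2) -> (2,2) -> (2,1) -> (3,1) -> (3,2) -> (3,3) -> (3,4) -> (2,4) -> (2,3)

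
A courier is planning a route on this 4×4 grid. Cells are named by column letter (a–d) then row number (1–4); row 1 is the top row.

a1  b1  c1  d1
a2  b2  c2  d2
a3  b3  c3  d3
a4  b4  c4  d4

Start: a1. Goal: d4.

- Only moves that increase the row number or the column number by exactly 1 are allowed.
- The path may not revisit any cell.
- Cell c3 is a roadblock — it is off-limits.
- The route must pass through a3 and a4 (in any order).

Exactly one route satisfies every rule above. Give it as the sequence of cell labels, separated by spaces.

Moves only go right or down, so the column and row indices never decrease.
Route from a1: 3× down (reaching a4), 3× right (reaching d4) — 6 moves in all.
Check: all required cells visited.

a1 a2 a3 a4 b4 c4 d4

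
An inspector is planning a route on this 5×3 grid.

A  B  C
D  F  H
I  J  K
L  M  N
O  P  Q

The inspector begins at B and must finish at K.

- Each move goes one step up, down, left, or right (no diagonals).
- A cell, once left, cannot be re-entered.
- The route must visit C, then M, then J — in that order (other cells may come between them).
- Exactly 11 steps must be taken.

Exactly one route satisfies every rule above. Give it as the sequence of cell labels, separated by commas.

The waypoints must appear in the order C, M, J, with no cell reused.
Route from B: right 1 to C, down 1 to H, left 2 to D, down 3 to O, right 1 to P, up 2 to J, right 1 to K — 11 moves in all.
Check: order respected (C at step 1, M at step 9, J at step 10); 11 moves as required.

B, C, H, F, D, I, L, O, P, M, J, K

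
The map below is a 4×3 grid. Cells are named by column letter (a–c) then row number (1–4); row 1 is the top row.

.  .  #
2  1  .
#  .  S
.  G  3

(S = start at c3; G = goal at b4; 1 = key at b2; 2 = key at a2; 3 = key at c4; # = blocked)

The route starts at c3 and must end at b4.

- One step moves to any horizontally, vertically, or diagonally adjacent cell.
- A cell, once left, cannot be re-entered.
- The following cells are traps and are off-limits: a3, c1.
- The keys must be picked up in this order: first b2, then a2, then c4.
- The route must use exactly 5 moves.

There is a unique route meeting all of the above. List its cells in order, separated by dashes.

The waypoints must appear in the order b2, a2, c4, with no cell reused.
Route from c3: up-left 1 to b2, left 1 to a2, down-right 2 to c4, left 1 to b4 — 5 moves in all.
Check: order respected (1 at step 1, 2 at step 2, 3 at step 4); 5 moves as required.

c3 - b2 - a2 - b3 - c4 - b4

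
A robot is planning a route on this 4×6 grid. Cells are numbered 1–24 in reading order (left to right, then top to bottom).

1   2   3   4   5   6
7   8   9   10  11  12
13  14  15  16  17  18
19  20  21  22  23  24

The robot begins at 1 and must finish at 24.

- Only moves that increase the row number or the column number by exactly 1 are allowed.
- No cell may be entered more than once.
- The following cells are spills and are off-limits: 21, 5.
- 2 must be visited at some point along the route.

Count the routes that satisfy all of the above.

A right/down-only route from 1 to 24 makes exactly 3 down-moves and 5 right-moves in some order.
With no other constraints that would be C(8,3) = 56 routes.
Split at 2 and multiply the segment counts (each segment already excludes blocked cells): 1→2: 1; 2→24: 27; product = 27.
That gives 27 routes.

27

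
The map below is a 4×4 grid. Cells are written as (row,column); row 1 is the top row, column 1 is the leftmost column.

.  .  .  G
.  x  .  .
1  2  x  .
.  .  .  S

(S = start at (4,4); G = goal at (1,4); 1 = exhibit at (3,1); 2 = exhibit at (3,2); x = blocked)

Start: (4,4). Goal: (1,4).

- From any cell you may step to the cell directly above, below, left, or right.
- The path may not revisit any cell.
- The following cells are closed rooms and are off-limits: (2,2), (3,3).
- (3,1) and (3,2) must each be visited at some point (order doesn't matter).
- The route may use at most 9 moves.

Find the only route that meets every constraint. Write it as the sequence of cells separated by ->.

(4,4) -> (4,3) -> (4,2) -> (3,2) -> (3,1) -> (2,1) -> (1,1) -> (1,2) -> (1,3) -> (1,4)

The budget equals the shortest possible length, so every move has to be on a shortest route through the required cells.
Route from (4,4): left 2 to (4,2), up 1 to (3,2), left 1 to (3,1), up 2 to (1,1), right 3 to (1,4) — 9 moves in all.
Check: all required cells visited; 9 ≤ 9 moves.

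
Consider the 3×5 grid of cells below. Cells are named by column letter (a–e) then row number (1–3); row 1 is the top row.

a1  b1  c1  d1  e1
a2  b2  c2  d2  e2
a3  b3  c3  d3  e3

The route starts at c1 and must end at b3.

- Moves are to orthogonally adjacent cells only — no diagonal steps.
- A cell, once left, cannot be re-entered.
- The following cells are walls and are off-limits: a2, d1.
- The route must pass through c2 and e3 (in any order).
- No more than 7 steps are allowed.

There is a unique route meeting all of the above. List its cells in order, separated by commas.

The budget equals the shortest possible length, so every move has to be on a shortest route through the required cells.
Route from c1: down 1 to c2, right 2 to e2, down 1 to e3, left 3 to b3 — 7 moves in all.
Check: all required cells visited; 7 ≤ 7 moves.

c1, c2, d2, e2, e3, d3, c3, b3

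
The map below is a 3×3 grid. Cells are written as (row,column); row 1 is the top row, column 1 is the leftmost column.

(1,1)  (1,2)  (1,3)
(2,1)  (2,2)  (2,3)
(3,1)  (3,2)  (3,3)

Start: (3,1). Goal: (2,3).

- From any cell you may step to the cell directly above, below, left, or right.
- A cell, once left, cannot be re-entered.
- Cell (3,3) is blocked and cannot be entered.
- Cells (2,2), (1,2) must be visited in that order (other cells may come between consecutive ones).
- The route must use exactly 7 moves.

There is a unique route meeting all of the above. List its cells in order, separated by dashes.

(3,1) - (3,2) - (2,2) - (2,1) - (1,1) - (1,2) - (1,3) - (2,3)

The waypoints must appear in the order (2,2), (1,2), with no cell reused.
Route from (3,1): right to (3,2), up to (2,2), left to (2,1), up to (1,1), 2× right (reaching (1,3)), down to (2,3) — 7 moves in all.
Check: order respected ((2,2) at step 2, (1,2) at step 5); 7 moves as required.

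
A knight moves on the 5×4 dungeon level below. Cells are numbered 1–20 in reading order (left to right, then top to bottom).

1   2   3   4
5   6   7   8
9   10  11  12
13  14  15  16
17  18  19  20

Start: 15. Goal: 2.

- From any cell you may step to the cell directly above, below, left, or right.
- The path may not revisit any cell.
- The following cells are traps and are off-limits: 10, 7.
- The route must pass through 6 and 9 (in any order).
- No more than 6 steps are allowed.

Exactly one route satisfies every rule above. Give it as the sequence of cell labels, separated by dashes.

15 - 14 - 13 - 9 - 5 - 6 - 2

Any route must reach 6 and 9 and still end at 2 within 6 moves, so the order of the required stops is forced.
Route from 15: 2× left (reaching 13), 2× up (reaching 5), right to 6, up to 2 — 6 moves in all.
Check: all required cells visited; 6 ≤ 6 moves.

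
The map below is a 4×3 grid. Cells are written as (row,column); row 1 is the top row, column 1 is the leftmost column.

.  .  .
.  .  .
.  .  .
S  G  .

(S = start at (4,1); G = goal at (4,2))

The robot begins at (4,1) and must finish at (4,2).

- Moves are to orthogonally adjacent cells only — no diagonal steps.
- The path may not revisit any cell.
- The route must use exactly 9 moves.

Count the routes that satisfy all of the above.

9

Need simple routes of exactly 9 moves from (4,1) to (4,2) (Manhattan distance 1, so 4 moves are spent on a detour and 4 undoing it).
Branch systematically from the start, pruning whenever the remaining move budget drops below the Manhattan distance to (4,2) or differs from it in parity. Every completion starts via (3,1): 9 (no valid completion starts via (4,2)).
That gives 9 routes.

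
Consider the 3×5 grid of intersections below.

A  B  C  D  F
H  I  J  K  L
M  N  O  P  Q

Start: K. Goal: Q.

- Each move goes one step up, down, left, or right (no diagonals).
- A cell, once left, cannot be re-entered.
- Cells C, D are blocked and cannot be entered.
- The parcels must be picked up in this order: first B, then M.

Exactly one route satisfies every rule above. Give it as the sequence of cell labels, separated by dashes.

The waypoints must appear in the order B, M, with no cell reused.
Route from K: left 2 to I, up 1 to B, left 1 to A, down 2 to M, right 4 to Q — 10 moves in all.
Check: order respected (B at step 3, M at step 6).

K - J - I - B - A - H - M - N - O - P - Q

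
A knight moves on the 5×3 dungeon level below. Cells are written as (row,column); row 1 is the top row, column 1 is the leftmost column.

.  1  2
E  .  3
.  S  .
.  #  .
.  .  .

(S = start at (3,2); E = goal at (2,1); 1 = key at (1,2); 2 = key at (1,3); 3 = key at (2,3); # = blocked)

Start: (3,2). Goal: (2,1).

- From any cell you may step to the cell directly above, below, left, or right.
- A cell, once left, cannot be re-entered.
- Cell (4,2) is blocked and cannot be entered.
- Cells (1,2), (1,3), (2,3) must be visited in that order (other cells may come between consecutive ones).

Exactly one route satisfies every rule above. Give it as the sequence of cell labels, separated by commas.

The waypoints must appear in the order (1,2), (1,3), (2,3), with no cell reused.
Route from (3,2): up 2 to (1,2), right 1 to (1,3), down 4 to (5,3), left 2 to (5,1), up 3 to (2,1) — 12 moves in all.
Check: order respected (1 at step 2, 2 at step 3, 3 at step 4).

(3,2), (2,2), (1,2), (1,3), (2,3), (3,3), (4,3), (5,3), (5,2), (5,1), (4,1), (3,1), (2,1)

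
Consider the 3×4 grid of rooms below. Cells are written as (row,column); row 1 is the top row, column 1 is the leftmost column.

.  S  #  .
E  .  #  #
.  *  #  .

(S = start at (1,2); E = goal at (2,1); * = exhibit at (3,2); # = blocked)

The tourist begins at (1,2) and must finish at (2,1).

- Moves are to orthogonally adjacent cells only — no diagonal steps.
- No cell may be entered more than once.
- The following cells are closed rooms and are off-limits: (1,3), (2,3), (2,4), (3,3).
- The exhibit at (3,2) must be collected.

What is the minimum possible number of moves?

Any route passes through (3,2) somewhere between (1,2) and (2,1). Summing Manhattan distances along the two legs ((1,2) → (3,2) → (2,1)) gives a lower bound of 2 + 2 = 4 moves.
A route of 4 moves achieves this: (1,2) → (2,2) → (3,2) → (3,1) → (2,1).
Since 4 matches the lower bound, it is optimal.

4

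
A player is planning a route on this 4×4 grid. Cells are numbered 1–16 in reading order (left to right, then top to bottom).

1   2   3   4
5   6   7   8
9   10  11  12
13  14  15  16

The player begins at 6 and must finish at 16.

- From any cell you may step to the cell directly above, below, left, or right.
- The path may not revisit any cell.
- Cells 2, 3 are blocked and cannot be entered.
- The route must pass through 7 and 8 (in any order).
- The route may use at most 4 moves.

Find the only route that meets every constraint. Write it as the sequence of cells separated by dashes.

6 - 7 - 8 - 12 - 16

The budget equals the shortest possible length, so every move has to be on a shortest route through the required cells.
Route from 6: 2× right (reaching 8), 2× down (reaching 16) — 4 moves in all.
Check: all required cells visited; 4 ≤ 4 moves.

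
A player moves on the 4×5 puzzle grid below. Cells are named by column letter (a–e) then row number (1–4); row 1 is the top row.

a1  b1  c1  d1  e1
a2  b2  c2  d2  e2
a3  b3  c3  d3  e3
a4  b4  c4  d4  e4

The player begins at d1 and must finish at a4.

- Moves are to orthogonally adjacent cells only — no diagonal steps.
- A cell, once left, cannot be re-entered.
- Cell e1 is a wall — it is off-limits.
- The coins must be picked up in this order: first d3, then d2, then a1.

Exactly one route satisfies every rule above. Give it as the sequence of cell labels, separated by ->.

The waypoints must appear in the order d3, d2, a1, with no cell reused.
Route from d1: left 1 to c1, down 2 to c3, right 1 to d3, up 1 to d2, right 1 to e2, down 2 to e4, left 3 to b4, up 3 to b1, left 1 to a1, down 3 to a4 — 18 moves in all.
Check: order respected (d3 at step 4, d2 at step 5, a1 at step 15).

d1 -> c1 -> c2 -> c3 -> d3 -> d2 -> e2 -> e3 -> e4 -> d4 -> c4 -> b4 -> b3 -> b2 -> b1 -> a1 -> a2 -> a3 -> a4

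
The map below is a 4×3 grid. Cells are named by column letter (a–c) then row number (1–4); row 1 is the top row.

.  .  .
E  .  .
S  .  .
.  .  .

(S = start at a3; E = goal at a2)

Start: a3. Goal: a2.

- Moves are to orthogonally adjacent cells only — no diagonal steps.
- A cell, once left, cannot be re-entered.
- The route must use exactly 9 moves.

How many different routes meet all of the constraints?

11

Need simple routes of exactly 9 moves from a3 to a2 (Manhattan distance 1, so 4 moves are spent on a detour and 4 undoing it).
Branch systematically from the start, pruning whenever the remaining move budget drops below the Manhattan distance to a2 or differs from it in parity. Grouping the completions by first move — via a4: 8; via b3: 3 (no valid completion starts via a2) — and summing: 8 + 3 = 11.
That gives 11 routes.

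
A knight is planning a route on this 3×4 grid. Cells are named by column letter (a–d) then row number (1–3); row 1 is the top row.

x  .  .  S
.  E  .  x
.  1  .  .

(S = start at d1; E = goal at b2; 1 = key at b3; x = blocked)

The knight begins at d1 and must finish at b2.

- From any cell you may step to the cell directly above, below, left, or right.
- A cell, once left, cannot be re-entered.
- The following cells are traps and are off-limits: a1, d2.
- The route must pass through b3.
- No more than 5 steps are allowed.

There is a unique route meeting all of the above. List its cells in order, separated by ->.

The budget equals the shortest possible length, so every move has to be on a shortest route through the required cells.
Route from d1: left 1 to c1, down 2 to c3, left 1 to b3, up 1 to b2 — 5 moves in all.
Check: all required cells visited; 5 ≤ 5 moves.

d1 -> c1 -> c2 -> c3 -> b3 -> b2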